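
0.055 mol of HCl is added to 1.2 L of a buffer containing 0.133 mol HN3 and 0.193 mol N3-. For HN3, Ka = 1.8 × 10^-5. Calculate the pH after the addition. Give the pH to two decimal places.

pH = 4.61

After neutralization: n(HN3) = 0.188 mol, n(N3-) = 0.138 mol.
pKa = −log(1.8 × 10^-5) = 4.745
pH = pKa + log(n_N3-/n_HN3) = 4.745 + log(0.138/0.188) = 4.745 + (-0.134)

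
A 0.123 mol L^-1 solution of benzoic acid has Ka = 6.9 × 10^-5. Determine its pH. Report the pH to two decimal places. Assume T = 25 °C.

C6H5COOH ⇌ C6H5COO- + H+
Ka = x²/(0.123 − x) = 6.9 × 10^-5
Since Ka ≪ C₀, x ≈ √(Ka·C₀) = 2.91 × 10^-3 M.
pH = −log[H+] = −log(2.91 × 10^-3) = 2.54

pH = 2.54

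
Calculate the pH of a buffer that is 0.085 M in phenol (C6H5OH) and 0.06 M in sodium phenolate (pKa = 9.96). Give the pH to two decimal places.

pH = 9.81

pH = pKa + log([A⁻]/[HA]) = 9.96 + log(0.06/0.085)
pH = 9.96 + (-0.151) = 9.81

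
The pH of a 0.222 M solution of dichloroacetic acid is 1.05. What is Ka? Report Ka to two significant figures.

[H+] = 10^(-1.05) = 8.91 × 10^-2 M
At equilibrium [HA] = 0.222 − 8.91 × 10^-2 = 1.33 × 10^-1 M
Ka = [H+][A-]/[HA] = (8.91 × 10^-2)² / 1.33 × 10^-1 = 6.0 × 10^-2

Ka = 6.0 × 10^-2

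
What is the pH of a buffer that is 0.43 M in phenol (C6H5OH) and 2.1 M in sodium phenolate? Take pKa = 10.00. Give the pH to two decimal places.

pH = 10.69

pH = pKa + log([A⁻]/[HA]) = 10.00 + log(2.1/0.43)
pH = 10.00 + (+0.689) = 10.69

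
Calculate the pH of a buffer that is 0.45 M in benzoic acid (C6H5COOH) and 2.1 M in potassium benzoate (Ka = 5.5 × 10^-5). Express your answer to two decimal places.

pH = 4.93

pKa = −log(5.5 × 10^-5) = 4.260
Using pH = pKa + log([base]/[acid]) with [base]/[acid] = 2.1/0.45:
pH = 4.260 + (+0.669) = 4.93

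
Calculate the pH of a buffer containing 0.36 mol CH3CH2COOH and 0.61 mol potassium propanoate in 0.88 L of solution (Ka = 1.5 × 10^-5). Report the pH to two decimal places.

pH = 5.05

pKa = −log(1.5 × 10^-5) = 4.824
Henderson–Hasselbalch: pH = pKa + log([CH3CH2COO-]/[CH3CH2COOH]) = 4.824 + log(0.61/0.36)
pH = 4.824 + (+0.229) = 5.05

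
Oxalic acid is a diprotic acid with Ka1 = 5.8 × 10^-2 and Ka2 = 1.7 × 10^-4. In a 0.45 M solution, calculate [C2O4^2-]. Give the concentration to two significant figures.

1.7 × 10^-4 M

First ionization gives [H+] ≈ [HC2O4-] = 1.35 × 10^-1 M.
Second step: Ka2 = [H+][C2O4^2-]/[HC2O4-] ≈ [C2O4^2-] (since [H+] ≈ [HC2O4-]).
So [C2O4^2-] ≈ Ka2.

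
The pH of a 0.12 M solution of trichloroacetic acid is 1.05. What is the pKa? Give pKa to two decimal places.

pKa = 0.59

[H+] = 10^(-1.05) = 8.91 × 10^-2 M
At equilibrium [HA] = 0.12 − 8.91 × 10^-2 = 3.09 × 10^-2 M
Ka = [H+][A-]/[HA] = (8.91 × 10^-2)² / 3.09 × 10^-2 = 2.57 × 10^-1
pKa = -log(2.57 × 10^-1) = 0.59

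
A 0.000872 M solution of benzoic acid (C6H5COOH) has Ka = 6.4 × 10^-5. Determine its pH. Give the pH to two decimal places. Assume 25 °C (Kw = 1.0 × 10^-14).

pH = 3.69

C6H5COOH ⇌ C6H5COO- + H+
From the ICE table, Ka = x²/(0.000872 − x) = 6.4 × 10^-5.
The 5% rule fails; solving x² + Ka·x − Ka·C₀ = 0 exactly:
x = [−6.4e-05 + √(6.4e-05² + 2.23e-07)]/2 = 2.06 × 10^-4 M
pH = −log(2.06 × 10^-4) = 3.69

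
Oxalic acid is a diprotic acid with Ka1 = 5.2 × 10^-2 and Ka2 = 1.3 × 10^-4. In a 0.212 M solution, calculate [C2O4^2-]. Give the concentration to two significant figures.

First ionization gives [H+] ≈ [HC2O4-] = 8.22 × 10^-2 M.
Second step: Ka2 = [H+][C2O4^2-]/[HC2O4-] ≈ [C2O4^2-] (since [H+] ≈ [HC2O4-]).
So [C2O4^2-] ≈ Ka2.

1.3 × 10^-4 M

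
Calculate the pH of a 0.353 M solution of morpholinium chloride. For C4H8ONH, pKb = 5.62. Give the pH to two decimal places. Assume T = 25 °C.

pH = 4.42

C4H8ONH2+ is the conjugate acid of the weak base C4H8ONH.
Kb = 10^(−5.62) = 2.40 × 10^-6
Ka = Kw/Kb = 1.0×10^-14 / 2.40 × 10^-6 = 4.17 × 10^-9
Ka = [H+]²/(0.353 − [H+]) = 4.17 × 10^-9
Assume [H+] ≪ 0.353: [H+] ≈ √(4.17 × 10^-9 × 0.353) = 3.84 × 10^-5 M
([H+]/C₀ = 0.011% < 5%, so the approximation holds.)
pH = −log[H+] = −log(3.84 × 10^-5) = 4.42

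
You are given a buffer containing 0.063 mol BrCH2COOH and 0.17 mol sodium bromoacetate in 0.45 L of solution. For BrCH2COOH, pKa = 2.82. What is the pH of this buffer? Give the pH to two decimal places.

Henderson–Hasselbalch: pH = pKa + log([BrCH2COO-]/[BrCH2COOH]) = 2.82 + log(0.17/0.063)
pH = 2.82 + (+0.431) = 3.25

pH = 3.25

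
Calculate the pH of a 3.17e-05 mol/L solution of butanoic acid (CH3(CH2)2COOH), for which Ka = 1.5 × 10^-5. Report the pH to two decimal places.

CH3(CH2)2COOH ⇌ CH3(CH2)2COO- + H+
From the ICE table, Ka = [H+]²/(3.17e-05 − [H+]) = 1.5 × 10^-5.
Here C₀/Ka ≈ 2.11, so the small-[H+] approximation fails. Use the quadratic:
[H+] = (−Ka + √(Ka² + 4·Ka·C₀))/2 = 1.56 × 10^-5 M
pH = −log(1.56 × 10^-5) = 4.81

pH = 4.81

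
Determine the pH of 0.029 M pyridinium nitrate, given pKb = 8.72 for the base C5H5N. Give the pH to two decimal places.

pH = 3.41

C5H5NH+ is the conjugate acid of the weak base C5H5N.
Kb = 10^(−8.72) = 1.91 × 10^-9
Ka = Kw/Kb = 1.0×10^-14 / 1.91 × 10^-9 = 5.24 × 10^-6
Let x = [H+] at equilibrium. Ka = x²/(0.029 − x).
Neglecting x in the denominator: x = √(5.24 × 10^-6 × 0.029) = 3.90 × 10^-4 M
(x/C₀ = 1.3% < 5%, so the approximation holds.)
pH = −log(3.90 × 10^-4) = 3.41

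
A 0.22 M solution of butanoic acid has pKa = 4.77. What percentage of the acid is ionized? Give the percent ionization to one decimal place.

0.9%

CH3(CH2)2COOH ⇌ CH3(CH2)2COO- + H+; let x = [H+] at equilibrium.
Ka = 10^(−4.77) = 1.70 × 10^-5
x ≈ √(Ka·C₀) = √(1.70 × 10^-5 × 0.22) = 1.93 × 10^-3 M
% ionization = x/C₀ × 100% = 1.93 × 10^-3/0.22 × 100% = 0.9%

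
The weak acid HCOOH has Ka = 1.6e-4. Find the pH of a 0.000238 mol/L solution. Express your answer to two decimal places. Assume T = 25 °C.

pH = 3.88

HCOOH ⇌ HCOO- + H+
Let x = [H+] at equilibrium. Ka = x²/(0.000238 − x).
x is not negligible relative to C₀; solve x² + 0.00016·x − 3.81e-08 = 0.
x = [−0.00016 + √(0.00016² + 1.52e-07)]/2 = 1.31 × 10^-4 M
pH = −log[H+] = −log(1.31 × 10^-4) = 3.88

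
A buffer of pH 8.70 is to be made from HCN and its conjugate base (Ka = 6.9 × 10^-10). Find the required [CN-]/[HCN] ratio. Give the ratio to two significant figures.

ratio = 0.35

pKa = -log(6.9 × 10^-10) = 9.161
pH = pKa + log(r) ⇒ log(r) = 8.70 − 9.161 = -0.461
r = [CN-]/[HCN] = 10^(-0.461) = 0.346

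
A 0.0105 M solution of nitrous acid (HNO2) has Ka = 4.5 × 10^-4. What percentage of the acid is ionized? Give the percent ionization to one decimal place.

HNO2 ⇌ NO2- + H+; let x = [H+] at equilibrium.
Solve x² + 0.00045x − 4.73e-06 = 0 → x = 1.96 × 10^-3 M
% ionization = x/C₀ × 100% = 1.96 × 10^-3/0.0105 × 100% = 18.7%

18.7%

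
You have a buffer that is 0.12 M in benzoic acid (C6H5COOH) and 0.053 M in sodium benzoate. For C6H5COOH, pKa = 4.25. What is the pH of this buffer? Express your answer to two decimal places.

pH = pKa + log([A⁻]/[HA]) = 4.25 + log(0.053/0.12)
pH = 4.25 + (-0.355) = 3.90

pH = 3.90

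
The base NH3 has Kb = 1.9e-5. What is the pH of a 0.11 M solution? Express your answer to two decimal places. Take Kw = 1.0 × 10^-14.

pH = 11.16

NH3 + H2O ⇌ NH4+ + OH-
Kb = [OH-]²/(0.11 − [OH-]) = 1.9 × 10^-5
Neglecting [OH-] in the denominator: [OH-] = √(1.9 × 10^-5 × 0.11) = 1.45 × 10^-3 M
pOH = −log(1.45 × 10^-3) = 2.84; pH = 14.00 − 2.84 = 11.16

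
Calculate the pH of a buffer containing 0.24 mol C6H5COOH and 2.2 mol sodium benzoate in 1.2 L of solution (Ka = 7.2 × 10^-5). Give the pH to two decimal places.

pKa = −log(7.2 × 10^-5) = 4.143
pH = pKa + log([A⁻]/[HA]) = 4.143 + log(2.2/0.24)
pH = 4.143 + (+0.962) = 5.10

pH = 5.10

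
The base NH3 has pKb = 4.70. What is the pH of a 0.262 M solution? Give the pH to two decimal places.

NH3 + H2O ⇌ NH4+ + OH-
Kb = 10^(−4.70) = 2.00 × 10^-5
From the ICE table, Kb = [OH-]²/(0.262 − [OH-]) = 2.00 × 10^-5.
Since Kb ≪ C₀, [OH-] ≈ √(Kb·C₀) = 2.29 × 10^-3 M.
Check: 0.87% ionized — well under 5%, approximation valid.
pOH = −log(2.29 × 10^-3) = 2.64; pH = 14.00 − 2.64 = 11.36

pH = 11.36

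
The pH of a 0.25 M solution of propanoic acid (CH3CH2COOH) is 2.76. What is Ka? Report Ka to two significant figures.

[H+] = 10^(-2.76) = 1.74 × 10^-3 M
At equilibrium [HA] = 0.25 − 1.74 × 10^-3 = 2.48 × 10^-1 M
Ka = [H+][A-]/[HA] = (1.74 × 10^-3)² / 2.48 × 10^-1 = 1.2 × 10^-5

Ka = 1.2 × 10^-5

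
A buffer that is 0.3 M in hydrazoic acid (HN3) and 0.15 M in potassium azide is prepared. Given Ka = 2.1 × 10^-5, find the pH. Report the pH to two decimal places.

pKa = −log(2.1 × 10^-5) = 4.678
Henderson–Hasselbalch: pH = pKa + log([N3-]/[HN3]) = 4.678 + log(0.15/0.3)
pH = 4.678 + (-0.301) = 4.38

pH = 4.38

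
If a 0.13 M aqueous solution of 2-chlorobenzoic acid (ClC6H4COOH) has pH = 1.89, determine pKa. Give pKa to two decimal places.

[H+] = 10^(-1.89) = 1.29 × 10^-2 M
At equilibrium [HA] = 0.13 − 1.29 × 10^-2 = 1.17 × 10^-1 M
Ka = [H+][A-]/[HA] = (1.29 × 10^-2)² / 1.17 × 10^-1 = 1.42 × 10^-3
pKa = -log(1.42 × 10^-3) = 2.85

pKa = 2.85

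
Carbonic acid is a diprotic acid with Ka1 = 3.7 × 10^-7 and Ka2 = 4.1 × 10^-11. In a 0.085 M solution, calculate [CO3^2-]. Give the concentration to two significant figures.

First ionization gives [H+] ≈ [HCO3-] = 1.77 × 10^-4 M.
Second step: Ka2 = [H+][CO3^2-]/[HCO3-] ≈ [CO3^2-] (since [H+] ≈ [HCO3-]).
So [CO3^2-] ≈ Ka2.

4.1 × 10^-11 M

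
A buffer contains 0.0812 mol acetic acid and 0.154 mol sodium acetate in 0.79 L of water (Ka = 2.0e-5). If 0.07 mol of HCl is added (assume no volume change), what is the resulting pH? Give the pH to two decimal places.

pH = 4.44

After neutralization: n(CH3COOH) = 0.151 mol, n(CH3COO-) = 0.084 mol.
pKa = −log(2.0 × 10^-5) = 4.699
Henderson–Hasselbalch with mole ratio 0.084/0.151: pH = 4.699 + (-0.255)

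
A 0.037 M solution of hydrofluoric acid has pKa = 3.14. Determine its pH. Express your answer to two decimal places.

pH = 2.32

HF ⇌ F- + H+
Ka = 10^(−3.14) = 7.24 × 10^-4
Ka = [H+]²/(0.037 − [H+]) = 7.24 × 10^-4
[H+] is not negligible relative to C₀; solve [H+]² + 0.000724·[H+] − 2.68e-05 = 0.
[H+] = (−Ka + √(Ka² + 4·Ka·C₀))/2 = 4.83 × 10^-3 M
pH = −log[H+] = −log(4.83 × 10^-3) = 2.32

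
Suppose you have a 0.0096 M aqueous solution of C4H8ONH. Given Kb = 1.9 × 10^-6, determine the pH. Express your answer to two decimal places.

C4H8ONH + H2O ⇌ C4H8ONH2+ + OH-
From the ICE table, Kb = [OH-]²/(0.0096 − [OH-]) = 1.9 × 10^-6.
Neglecting [OH-] in the denominator: [OH-] = √(1.9 × 10^-6 × 0.0096) = 1.35 × 10^-4 M
pOH = 3.87, so pH = 14.00 − pOH = 10.13

pH = 10.13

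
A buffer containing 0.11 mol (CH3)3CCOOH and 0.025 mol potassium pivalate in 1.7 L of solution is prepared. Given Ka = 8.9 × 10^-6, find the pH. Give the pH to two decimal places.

pKa = −log(8.9 × 10^-6) = 5.051
pH = pKa + log([A⁻]/[HA]) = 5.051 + log(0.025/0.11)
pH = 5.051 + (-0.643) = 4.41

pH = 4.41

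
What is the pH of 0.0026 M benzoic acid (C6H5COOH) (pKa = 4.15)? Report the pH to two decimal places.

C6H5COOH ⇌ C6H5COO- + H+
Ka = 10^(−4.15) = 7.08 × 10^-5
From the ICE table, Ka = [H+]²/(0.0026 − [H+]) = 7.08 × 10^-5.
Here C₀/Ka ≈ 36.7, so the small-[H+] approximation fails. Use the quadratic:
[H+] = (−Ka + √(Ka² + 4·Ka·C₀))/2 = 3.95 × 10^-4 M
pH = −log(3.95 × 10^-4) = 3.40

pH = 3.40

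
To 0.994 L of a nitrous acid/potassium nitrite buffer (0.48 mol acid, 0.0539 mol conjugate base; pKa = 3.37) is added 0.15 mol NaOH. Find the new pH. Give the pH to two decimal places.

After neutralization: n(HNO2) = 0.33 mol, n(NO2-) = 0.204 mol.
Henderson–Hasselbalch with mole ratio 0.204/0.33: pH = 3.37 + (-0.209)

pH = 3.16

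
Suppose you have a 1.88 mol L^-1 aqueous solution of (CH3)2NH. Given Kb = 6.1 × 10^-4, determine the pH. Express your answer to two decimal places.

(CH3)2NH + H2O ⇌ (CH3)2NH2+ + OH-
From the ICE table, Kb = [OH-]²/(1.88 − [OH-]) = 6.1 × 10^-4.
Assume [OH-] ≪ 1.88: [OH-] ≈ √(6.1 × 10^-4 × 1.88) = 3.39 × 10^-2 M
pOH = −log(3.39 × 10^-2) = 1.47; pH = 14.00 − 1.47 = 12.53

pH = 12.53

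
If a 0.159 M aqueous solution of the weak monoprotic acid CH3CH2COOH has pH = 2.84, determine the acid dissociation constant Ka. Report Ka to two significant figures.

Ka = 1.3 × 10^-5

[H+] = 10^(-2.84) = 1.45 × 10^-3 M
At equilibrium [HA] = 0.159 − 1.45 × 10^-3 = 1.58 × 10^-1 M
Ka = [H+][A-]/[HA] = (1.45 × 10^-3)² / 1.58 × 10^-1 = 1.3 × 10^-5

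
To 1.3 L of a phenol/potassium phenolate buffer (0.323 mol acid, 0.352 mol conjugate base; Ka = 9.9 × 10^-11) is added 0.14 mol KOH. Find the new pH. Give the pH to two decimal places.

pH = 10.43

After neutralization: n(C6H5OH) = 0.183 mol, n(C6H5O-) = 0.492 mol.
pKa = −log(9.9 × 10^-11) = 10.004
pH = pKa + log([A⁻]/[HA]) = 10.004 + log(0.492/0.183) = 10.004 +0.430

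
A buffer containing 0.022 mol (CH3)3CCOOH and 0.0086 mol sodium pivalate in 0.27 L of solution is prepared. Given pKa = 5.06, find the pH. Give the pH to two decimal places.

Henderson–Hasselbalch: pH = pKa + log([(CH3)3CCOO-]/[(CH3)3CCOOH]) = 5.06 + log(0.0086/0.022)
pH = 5.06 + (-0.408) = 4.65

pH = 4.65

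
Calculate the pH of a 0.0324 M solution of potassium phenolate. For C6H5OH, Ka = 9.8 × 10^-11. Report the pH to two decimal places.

C6H5O- is the conjugate base of the weak acid C6H5OH.
Kb = Kw/Ka = 1.0×10^-14 / 9.8 × 10^-11 = 1.02 × 10^-4
From the ICE table, Kb = [OH-]²/(0.0324 − [OH-]) = 1.02 × 10^-4.
Here C₀/Kb ≈ 318, so the small-[OH-] approximation fails. Use the quadratic:
[OH-] = (−Kb + √(Kb² + 4·Kb·C₀))/2 = 1.77 × 10^-3 M
pOH = −log(1.77 × 10^-3) = 2.75; pH = 14.00 − 2.75 = 11.25

pH = 11.25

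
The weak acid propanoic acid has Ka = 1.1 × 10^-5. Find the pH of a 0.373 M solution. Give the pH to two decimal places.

pH = 2.69

CH3CH2COOH ⇌ CH3CH2COO- + H+
From the ICE table, Ka = [H+]²/(0.373 − [H+]) = 1.1 × 10^-5.
Since Ka ≪ C₀, [H+] ≈ √(Ka·C₀) = 2.03 × 10^-3 M.
pH = −log[H+] = −log(2.03 × 10^-3) = 2.69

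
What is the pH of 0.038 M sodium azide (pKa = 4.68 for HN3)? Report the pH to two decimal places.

N3- is the conjugate base of the weak acid HN3.
Ka = 10^(−4.68) = 2.09 × 10^-5
Kb = Kw/Ka = 1.0×10^-14 / 2.09 × 10^-5 = 4.78 × 10^-10
Let x = [OH-] at equilibrium. Kb = x²/(0.038 − x).
Since Kb ≪ C₀, x ≈ √(Kb·C₀) = 4.26 × 10^-6 M.
(x/C₀ = 0.011% < 5%, so the approximation holds.)
pOH = −log(4.26 × 10^-6) = 5.37; pH = 14.00 − 5.37 = 8.63

pH = 8.63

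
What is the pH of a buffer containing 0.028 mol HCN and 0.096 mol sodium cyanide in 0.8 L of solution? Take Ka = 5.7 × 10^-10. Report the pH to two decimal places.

pKa = −log(5.7 × 10^-10) = 9.244
Henderson–Hasselbalch: pH = pKa + log([CN-]/[HCN]) = 9.244 + log(0.096/0.028)
pH = 9.244 + (+0.535) = 9.78

pH = 9.78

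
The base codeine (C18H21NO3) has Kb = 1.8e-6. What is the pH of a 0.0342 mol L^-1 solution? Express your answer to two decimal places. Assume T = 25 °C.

pH = 10.39

C18H21NO3 + H2O ⇌ C18H22NO3+ + OH-
Let x = [OH-] at equilibrium. Kb = x²/(0.0342 − x).
Since Kb ≪ C₀, x ≈ √(Kb·C₀) = 2.48 × 10^-4 M.
pOH = −log(2.48 × 10^-4) = 3.61; pH = 14.00 − 3.61 = 10.39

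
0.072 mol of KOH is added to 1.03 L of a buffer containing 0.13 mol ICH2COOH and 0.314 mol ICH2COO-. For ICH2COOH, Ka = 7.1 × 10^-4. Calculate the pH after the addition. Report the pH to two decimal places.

OH- converts ICH2COOH to ICH2COO-: ICH2COOH → 0.058 mol, ICH2COO- → 0.386 mol.
pKa = −log(7.1 × 10^-4) = 3.149
pH = pKa + log([A⁻]/[HA]) = 3.149 + log(0.386/0.058) = 3.149 +0.823

pH = 3.97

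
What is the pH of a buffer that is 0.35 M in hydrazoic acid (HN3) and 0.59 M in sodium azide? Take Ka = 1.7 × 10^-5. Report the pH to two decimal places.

pH = 5.00

pKa = −log(1.7 × 10^-5) = 4.770
pH = pKa + log([A⁻]/[HA]) = 4.770 + log(0.59/0.35)
pH = 4.770 + (+0.227) = 5.00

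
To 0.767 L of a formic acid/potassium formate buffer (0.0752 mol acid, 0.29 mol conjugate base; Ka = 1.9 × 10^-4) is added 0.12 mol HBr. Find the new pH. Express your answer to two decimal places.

After neutralization: n(HCOOH) = 0.195 mol, n(HCOO-) = 0.17 mol.
pKa = −log(1.9 × 10^-4) = 3.721
pH = pKa + log([A⁻]/[HA]) = 3.721 + log(0.17/0.195) = 3.721 -0.060

pH = 3.66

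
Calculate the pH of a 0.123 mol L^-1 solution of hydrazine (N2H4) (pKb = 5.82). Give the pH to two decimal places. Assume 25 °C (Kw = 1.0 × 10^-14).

N2H4 + H2O ⇌ N2H5+ + OH-
Kb = 10^(−5.82) = 1.51 × 10^-6
Let x = [OH-] at equilibrium. Kb = x²/(0.123 − x).
Neglecting x in the denominator: x = √(1.51 × 10^-6 × 0.123) = 4.31 × 10^-4 M
(x/C₀ = 0.35% < 5%, so the approximation holds.)
pOH = −log(4.31 × 10^-4) = 3.37; pH = 14.00 − 3.37 = 10.63

pH = 10.63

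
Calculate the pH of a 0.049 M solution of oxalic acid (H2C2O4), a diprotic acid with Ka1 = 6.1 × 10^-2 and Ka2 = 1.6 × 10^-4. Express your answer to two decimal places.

pH = 1.49

Ka1 ≫ Ka2, so treat the first dissociation as the only significant source of H+.
Ka1 = x²/(0.049 − x) = 6.1 × 10^-2
Solving the quadratic: x = (−Ka1 + √(Ka1² + 4·Ka1·C₀))/2 = 3.21 × 10^-2 M
pH = −log(3.21 × 10^-2) = 1.49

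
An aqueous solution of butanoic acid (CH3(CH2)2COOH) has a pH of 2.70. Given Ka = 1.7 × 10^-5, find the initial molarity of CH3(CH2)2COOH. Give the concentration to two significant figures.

C₀ = 2.4 × 10^-1 M

[H+] = 10^(-2.70) = 2.00 × 10^-3 M = x
Ka = x²/(C₀ − x) ⇒ C₀ = x + x²/Ka
C₀ = 2.00 × 10^-3 + (2.00 × 10^-3)²/(1.7 × 10^-5) = 2.37 × 10^-1 M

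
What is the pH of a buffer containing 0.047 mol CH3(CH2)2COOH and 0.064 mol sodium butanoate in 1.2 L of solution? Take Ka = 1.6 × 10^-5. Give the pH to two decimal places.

pKa = −log(1.6 × 10^-5) = 4.796
Using pH = pKa + log([base]/[acid]) with [base]/[acid] = 0.064/0.047:
pH = 4.796 + (+0.134) = 4.93

pH = 4.93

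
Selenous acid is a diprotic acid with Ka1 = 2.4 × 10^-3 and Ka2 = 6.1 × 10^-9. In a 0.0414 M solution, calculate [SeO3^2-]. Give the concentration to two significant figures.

First ionization gives [H+] ≈ [HSeO3-] = 8.84 × 10^-3 M.
Second step: Ka2 = [H+][SeO3^2-]/[HSeO3-] ≈ [SeO3^2-] (since [H+] ≈ [HSeO3-]).
So [SeO3^2-] ≈ Ka2.

6.1 × 10^-9 M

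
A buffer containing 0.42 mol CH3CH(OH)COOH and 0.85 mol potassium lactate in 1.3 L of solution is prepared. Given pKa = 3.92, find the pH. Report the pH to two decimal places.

Henderson–Hasselbalch: pH = pKa + log([CH3CH(OH)COO-]/[CH3CH(OH)COOH]) = 3.92 + log(0.85/0.42)
pH = 3.92 + (+0.306) = 4.23

pH = 4.23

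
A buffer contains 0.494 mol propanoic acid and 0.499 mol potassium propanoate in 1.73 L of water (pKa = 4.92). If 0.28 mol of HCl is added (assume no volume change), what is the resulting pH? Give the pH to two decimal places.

pH = 4.37

Added H+ converts CH3CH2COO- to CH3CH2COOH: CH3CH2COOH → 0.774 mol, CH3CH2COO- → 0.219 mol.
pH = pKa + log(n_CH3CH2COO-/n_CH3CH2COOH) = 4.92 + log(0.219/0.774) = 4.92 + (-0.548)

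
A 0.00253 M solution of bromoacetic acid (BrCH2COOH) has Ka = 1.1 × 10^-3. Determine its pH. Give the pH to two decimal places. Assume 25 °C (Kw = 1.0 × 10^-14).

BrCH2COOH ⇌ BrCH2COO- + H+
From the ICE table, Ka = [H+]²/(0.00253 − [H+]) = 1.1 × 10^-3.
[H+] is not negligible relative to C₀; solve [H+]² + 0.0011·[H+] − 2.78e-06 = 0.
[H+] = (−Ka + √(Ka² + 4·Ka·C₀))/2 = 1.21 × 10^-3 M
pH = −log[H+] = −log(1.21 × 10^-3) = 2.92

pH = 2.92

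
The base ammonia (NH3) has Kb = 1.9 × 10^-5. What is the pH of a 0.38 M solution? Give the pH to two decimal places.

pH = 11.43

NH3 + H2O ⇌ NH4+ + OH-
Kb = x²/(0.38 − x) = 1.9 × 10^-5
Since Kb ≪ C₀, x ≈ √(Kb·C₀) = 2.69 × 10^-3 M.
pOH = 2.57, so pH = 14.00 − pOH = 11.43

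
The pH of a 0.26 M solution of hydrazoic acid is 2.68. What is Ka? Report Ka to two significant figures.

Ka = 1.7 × 10^-5

[H+] = 10^(-2.68) = 2.09 × 10^-3 M
At equilibrium [HA] = 0.26 − 2.09 × 10^-3 = 2.58 × 10^-1 M
Ka = [H+][A-]/[HA] = (2.09 × 10^-3)² / 2.58 × 10^-1 = 1.7 × 10^-5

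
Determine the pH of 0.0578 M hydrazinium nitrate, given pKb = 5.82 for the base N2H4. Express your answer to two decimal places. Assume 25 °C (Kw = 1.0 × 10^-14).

N2H5+ is the conjugate acid of the weak base N2H4.
Kb = 10^(−5.82) = 1.51 × 10^-6
Ka = Kw/Kb = 1.0×10^-14 / 1.51 × 10^-6 = 6.62 × 10^-9
From the ICE table, Ka = [H+]²/(0.0578 − [H+]) = 6.62 × 10^-9.
Assume [H+] ≪ 0.0578: [H+] ≈ √(6.62 × 10^-9 × 0.0578) = 1.96 × 10^-5 M
pH = −log[H+] = −log(1.96 × 10^-5) = 4.71

pH = 4.71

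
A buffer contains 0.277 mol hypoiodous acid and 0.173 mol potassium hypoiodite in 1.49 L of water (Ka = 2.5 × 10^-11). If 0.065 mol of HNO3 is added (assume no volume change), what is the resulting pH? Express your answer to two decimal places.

pH = 10.10

After neutralization: n(HOI) = 0.342 mol, n(OI-) = 0.108 mol.
pKa = −log(2.5 × 10^-11) = 10.602
Henderson–Hasselbalch with mole ratio 0.108/0.342: pH = 10.602 + (-0.501)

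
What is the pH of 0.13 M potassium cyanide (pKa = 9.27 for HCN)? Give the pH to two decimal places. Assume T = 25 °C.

pH = 11.19

CN- is the conjugate base of the weak acid HCN.
Ka = 10^(−9.27) = 5.37 × 10^-10
Kb = Kw/Ka = 1.0×10^-14 / 5.37 × 10^-10 = 1.86 × 10^-5
From the ICE table, Kb = [OH-]²/(0.13 − [OH-]) = 1.86 × 10^-5.
Assume [OH-] ≪ 0.13: [OH-] ≈ √(1.86 × 10^-5 × 0.13) = 1.55 × 10^-3 M
pOH = 2.81, so pH = 14.00 − pOH = 11.19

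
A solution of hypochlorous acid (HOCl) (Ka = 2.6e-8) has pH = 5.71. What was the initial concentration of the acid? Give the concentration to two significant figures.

C₀ = 1.5 × 10^-4 M

[H+] = 10^(-5.71) = 1.95 × 10^-6 M = x
Ka = x²/(C₀ − x) ⇒ C₀ = x + x²/Ka
C₀ = 1.95 × 10^-6 + (1.95 × 10^-6)²/(2.6 × 10^-8) = 1.48 × 10^-4 M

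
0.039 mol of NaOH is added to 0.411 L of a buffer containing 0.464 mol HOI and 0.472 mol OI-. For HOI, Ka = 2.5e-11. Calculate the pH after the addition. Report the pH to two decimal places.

OH- converts HOI to OI-: HOI → 0.425 mol, OI- → 0.511 mol.
pKa = −log(2.5 × 10^-11) = 10.602
Henderson–Hasselbalch with mole ratio 0.511/0.425: pH = 10.602 + (+0.080)

pH = 10.68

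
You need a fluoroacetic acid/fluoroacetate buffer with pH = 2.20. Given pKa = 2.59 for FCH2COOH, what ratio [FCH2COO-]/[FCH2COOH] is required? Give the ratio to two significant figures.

ratio = 0.41

pH = pKa + log(r) ⇒ log(r) = 2.20 − 2.59 = -0.39
r = [FCH2COO-]/[FCH2COOH] = 10^(-0.39) = 0.407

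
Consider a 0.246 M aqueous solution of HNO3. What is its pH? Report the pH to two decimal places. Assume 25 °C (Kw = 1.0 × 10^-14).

HNO3 is a strong acid and dissociates completely, so [H+] = 0.246 M.
pH = -log(0.246) = 0.61

pH = 0.61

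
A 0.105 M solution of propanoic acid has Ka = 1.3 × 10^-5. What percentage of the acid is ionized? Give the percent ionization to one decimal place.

CH3CH2COOH ⇌ CH3CH2COO- + H+; let x = [H+] at equilibrium.
x ≈ √(Ka·C₀) = √(1.3 × 10^-5 × 0.105) = 1.17 × 10^-3 M
Fraction ionized = 1.17 × 10^-3 / 0.105 = 0.0111 → 1.1%

1.1%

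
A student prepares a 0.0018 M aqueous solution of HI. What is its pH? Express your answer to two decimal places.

HI is a strong acid and dissociates completely, so [H+] = 0.0018 M.
pH = -log(0.0018) = 2.74

pH = 2.74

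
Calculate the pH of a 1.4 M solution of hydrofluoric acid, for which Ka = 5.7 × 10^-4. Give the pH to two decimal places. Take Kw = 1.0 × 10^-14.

HF ⇌ F- + H+
From the ICE table, Ka = [H+]²/(1.4 − [H+]) = 5.7 × 10^-4.
Neglecting [H+] in the denominator: [H+] = √(5.7 × 10^-4 × 1.4) = 2.82 × 10^-2 M
pH = −log[H+] = −log(2.82 × 10^-2) = 1.55

pH = 1.55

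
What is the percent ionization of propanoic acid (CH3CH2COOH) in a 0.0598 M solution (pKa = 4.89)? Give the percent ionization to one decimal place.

CH3CH2COOH ⇌ CH3CH2COO- + H+; let x = [H+] at equilibrium.
Ka = 10^(−4.89) = 1.29 × 10^-5
x ≈ √(Ka·C₀) = √(1.29 × 10^-5 × 0.0598) = 8.78 × 10^-4 M
% ionization = x/C₀ × 100% = 8.78 × 10^-4/0.0598 × 100% = 1.5%

1.5%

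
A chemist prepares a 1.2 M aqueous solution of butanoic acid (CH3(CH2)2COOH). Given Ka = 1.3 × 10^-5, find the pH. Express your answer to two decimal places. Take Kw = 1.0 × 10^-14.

CH3(CH2)2COOH ⇌ CH3(CH2)2COO- + H+
Let x = [H+] at equilibrium. Ka = x²/(1.2 − x).
Since Ka ≪ C₀, x ≈ √(Ka·C₀) = 3.95 × 10^-3 M.
(x/C₀ = 0.33% < 5%, so the approximation holds.)
pH = −log(3.95 × 10^-3) = 2.40

pH = 2.40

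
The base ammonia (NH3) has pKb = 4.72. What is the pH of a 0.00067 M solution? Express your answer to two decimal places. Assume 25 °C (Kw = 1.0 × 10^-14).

pH = 10.02

NH3 + H2O ⇌ NH4+ + OH-
Kb = 10^(−4.72) = 1.91 × 10^-5
From the ICE table, Kb = x²/(0.00067 − x) = 1.91 × 10^-5.
The 5% rule fails; solving x² + Kb·x − Kb·C₀ = 0 exactly:
x = (−Kb + √(Kb² + 4·Kb·C₀))/2 = 1.04 × 10^-4 M
pOH = −log(1.04 × 10^-4) = 3.98; pH = 14.00 − 3.98 = 10.02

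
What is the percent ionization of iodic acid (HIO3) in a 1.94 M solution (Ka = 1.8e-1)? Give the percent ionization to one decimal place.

HIO3 ⇌ IO3- + H+; let x = [H+] at equilibrium.
Solve x² + 0.18x − 0.349 = 0 → x = 5.08 × 10^-1 M
% ionization = x/C₀ × 100% = 5.08 × 10^-1/1.94 × 100% = 26.2%

26.2%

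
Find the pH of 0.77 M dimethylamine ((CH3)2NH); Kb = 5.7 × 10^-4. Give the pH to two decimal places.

pH = 12.32

(CH3)2NH + H2O ⇌ (CH3)2NH2+ + OH-
From the ICE table, Kb = [OH-]²/(0.77 − [OH-]) = 5.7 × 10^-4.
Assume [OH-] ≪ 0.77: [OH-] ≈ √(5.7 × 10^-4 × 0.77) = 2.09 × 10^-2 M
pOH = 1.68, so pH = 14.00 − pOH = 12.32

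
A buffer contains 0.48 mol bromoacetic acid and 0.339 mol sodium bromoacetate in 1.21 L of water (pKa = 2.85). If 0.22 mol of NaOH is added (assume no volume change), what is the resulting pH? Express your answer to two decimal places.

pH = 3.18

After neutralization: n(BrCH2COOH) = 0.26 mol, n(BrCH2COO-) = 0.559 mol.
pH = pKa + log([A⁻]/[HA]) = 2.85 + log(0.559/0.26) = 2.85 +0.332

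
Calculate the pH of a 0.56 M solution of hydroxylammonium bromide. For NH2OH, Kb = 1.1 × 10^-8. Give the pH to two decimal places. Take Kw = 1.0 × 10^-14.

pH = 3.15

NH3OH+ is the conjugate acid of the weak base NH2OH.
Ka = Kw/Kb = 1.0×10^-14 / 1.1 × 10^-8 = 9.09 × 10^-7
Ka = [H+]²/(0.56 − [H+]) = 9.09 × 10^-7
Assume [H+] ≪ 0.56: [H+] ≈ √(9.09 × 10^-7 × 0.56) = 7.13 × 10^-4 M
([H+]/C₀ = 0.13% < 5%, so the approximation holds.)
pH = −log[H+] = −log(7.13 × 10^-4) = 3.15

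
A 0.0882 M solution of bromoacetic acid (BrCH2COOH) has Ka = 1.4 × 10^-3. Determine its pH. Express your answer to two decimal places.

pH = 1.98

BrCH2COOH ⇌ BrCH2COO- + H+
From the ICE table, Ka = x²/(0.0882 − x) = 1.4 × 10^-3.
Here C₀/Ka ≈ 63, so the small-x approximation fails. Use the quadratic:
x = [−0.0014 + √(0.0014² + 0.000494)]/2 = 1.04 × 10^-2 M
pH = −log(1.04 × 10^-2) = 1.98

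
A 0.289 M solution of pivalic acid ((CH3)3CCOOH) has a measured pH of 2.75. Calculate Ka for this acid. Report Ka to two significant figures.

Ka = 1.1 × 10^-5

[H+] = 10^(-2.75) = 1.78 × 10^-3 M
At equilibrium [HA] = 0.289 − 1.78 × 10^-3 = 2.87 × 10^-1 M
Ka = [H+][A-]/[HA] = (1.78 × 10^-3)² / 2.87 × 10^-1 = 1.1 × 10^-5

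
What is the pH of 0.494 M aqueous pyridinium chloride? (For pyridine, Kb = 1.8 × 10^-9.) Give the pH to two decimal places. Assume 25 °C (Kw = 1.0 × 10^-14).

C5H5NH+ is the conjugate acid of the weak base C5H5N.
Ka = Kw/Kb = 1.0×10^-14 / 1.8 × 10^-9 = 5.56 × 10^-6
Let x = [H+] at equilibrium. Ka = x²/(0.494 − x).
Assume x ≪ 0.494: x ≈ √(5.56 × 10^-6 × 0.494) = 1.66 × 10^-3 M
(x/C₀ = 0.34% < 5%, so the approximation holds.)
pH = −log[H+] = −log(1.66 × 10^-3) = 2.78

pH = 2.78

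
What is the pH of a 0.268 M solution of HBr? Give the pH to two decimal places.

pH = 0.57

HBr is a strong acid and dissociates completely, so [H+] = 0.268 M.
pH = -log(0.268) = 0.57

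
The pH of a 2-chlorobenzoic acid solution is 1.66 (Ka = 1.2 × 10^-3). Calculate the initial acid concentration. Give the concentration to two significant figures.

[H+] = 10^(-1.66) = 2.19 × 10^-2 M = x
Ka = x²/(C₀ − x) ⇒ C₀ = x + x²/Ka
C₀ = 2.19 × 10^-2 + (2.19 × 10^-2)²/(1.2 × 10^-3) = 4.22 × 10^-1 M

C₀ = 4.2 × 10^-1 M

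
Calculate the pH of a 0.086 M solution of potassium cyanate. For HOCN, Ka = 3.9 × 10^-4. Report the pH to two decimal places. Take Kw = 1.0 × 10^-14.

OCN- is the conjugate base of the weak acid HOCN.
Kb = Kw/Ka = 1.0×10^-14 / 3.9 × 10^-4 = 2.56 × 10^-11
Kb = [OH-]²/(0.086 − [OH-]) = 2.56 × 10^-11
Since Kb ≪ C₀, [OH-] ≈ √(Kb·C₀) = 1.48 × 10^-6 M.
([OH-]/C₀ = 0.0017% < 5%, so the approximation holds.)
pOH = −log(1.48 × 10^-6) = 5.83; pH = 14.00 − 5.83 = 8.17

pH = 8.17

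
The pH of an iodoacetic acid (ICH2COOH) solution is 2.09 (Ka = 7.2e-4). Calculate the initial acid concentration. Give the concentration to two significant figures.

C₀ = 1.0 × 10^-1 M

[H+] = 10^(-2.09) = 8.13 × 10^-3 M = x
Ka = x²/(C₀ − x) ⇒ C₀ = x + x²/Ka
C₀ = 8.13 × 10^-3 + (8.13 × 10^-3)²/(7.2 × 10^-4) = 9.99 × 10^-2 M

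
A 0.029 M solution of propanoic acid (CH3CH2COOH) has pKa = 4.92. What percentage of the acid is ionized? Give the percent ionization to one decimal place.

CH3CH2COOH ⇌ CH3CH2COO- + H+; let x = [H+] at equilibrium.
Ka = 10^(−4.92) = 1.20 × 10^-5
x ≈ √(Ka·C₀) = √(1.20 × 10^-5 × 0.029) = 5.90 × 10^-4 M
Fraction ionized = 5.90 × 10^-4 / 0.029 = 0.0203 → 2.0%

2.0%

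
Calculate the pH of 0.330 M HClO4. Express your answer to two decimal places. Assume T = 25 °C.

HClO4 is a strong acid and dissociates completely, so [H+] = 0.330 M.
pH = -log(0.33) = 0.48

pH = 0.48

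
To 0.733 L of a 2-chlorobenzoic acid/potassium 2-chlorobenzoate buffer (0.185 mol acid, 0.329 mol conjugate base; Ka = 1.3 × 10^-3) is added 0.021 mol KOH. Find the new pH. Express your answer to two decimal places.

After neutralization: n(ClC6H4COOH) = 0.164 mol, n(ClC6H4COO-) = 0.35 mol.
pKa = −log(1.3 × 10^-3) = 2.886
Henderson–Hasselbalch with mole ratio 0.35/0.164: pH = 2.886 + (+0.329)

pH = 3.22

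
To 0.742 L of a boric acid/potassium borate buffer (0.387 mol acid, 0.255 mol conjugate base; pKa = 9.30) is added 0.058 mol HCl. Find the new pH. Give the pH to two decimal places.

After neutralization: n(B(OH)3) = 0.445 mol, n(B(OH)4-) = 0.197 mol.
Henderson–Hasselbalch with mole ratio 0.197/0.445: pH = 9.30 + (-0.354)

pH = 8.95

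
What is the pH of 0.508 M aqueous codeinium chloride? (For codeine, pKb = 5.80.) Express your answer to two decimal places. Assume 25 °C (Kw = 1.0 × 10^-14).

pH = 4.25

C18H22NO3+ is the conjugate acid of the weak base C18H21NO3.
Kb = 10^(−5.80) = 1.58 × 10^-6
Ka = Kw/Kb = 1.0×10^-14 / 1.58 × 10^-6 = 6.33 × 10^-9
From the ICE table, Ka = [H+]²/(0.508 − [H+]) = 6.33 × 10^-9.
Neglecting [H+] in the denominator: [H+] = √(6.33 × 10^-9 × 0.508) = 5.67 × 10^-5 M
pH = −log[H+] = −log(5.67 × 10^-5) = 4.25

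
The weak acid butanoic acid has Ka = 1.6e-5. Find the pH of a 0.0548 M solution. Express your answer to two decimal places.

CH3(CH2)2COOH ⇌ CH3(CH2)2COO- + H+
Ka = x²/(0.0548 − x) = 1.6 × 10^-5
Assume x ≪ 0.0548: x ≈ √(1.6 × 10^-5 × 0.0548) = 9.36 × 10^-4 M
(x/C₀ = 1.7% < 5%, so the approximation holds.)
pH = −log[H+] = −log(9.36 × 10^-4) = 3.03

pH = 3.03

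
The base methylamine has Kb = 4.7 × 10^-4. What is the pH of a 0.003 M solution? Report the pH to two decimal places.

pH = 10.99

CH3NH2 + H2O ⇌ CH3NH3+ + OH-
From the ICE table, Kb = [OH-]²/(0.003 − [OH-]) = 4.7 × 10^-4.
The 5% rule fails; solving [OH-]² + Kb·[OH-] − Kb·C₀ = 0 exactly:
[OH-] = (−Kb + √(Kb² + 4·Kb·C₀))/2 = 9.75 × 10^-4 M
pOH = −log(9.75 × 10^-4) = 3.01; pH = 14.00 − 3.01 = 10.99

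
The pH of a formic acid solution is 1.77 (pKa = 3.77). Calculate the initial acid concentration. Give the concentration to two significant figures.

C₀ = 1.7 M

[H+] = 10^(-1.77) = 1.70 × 10^-2 M = x
Ka = 10^(−3.77) = 1.70 × 10^-4
Ka = x²/(C₀ − x) ⇒ C₀ = x + x²/Ka
C₀ = 1.70 × 10^-2 + (1.70 × 10^-2)²/(1.70 × 10^-4) = 1.72 M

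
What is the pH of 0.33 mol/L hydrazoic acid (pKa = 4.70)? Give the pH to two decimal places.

pH = 2.59

HN3 ⇌ N3- + H+
Ka = 10^(−4.70) = 2.00 × 10^-5
Let x = [H+] at equilibrium. Ka = x²/(0.33 − x).
Since Ka ≪ C₀, x ≈ √(Ka·C₀) = 2.57 × 10^-3 M.
(x/C₀ = 0.78% < 5%, so the approximation holds.)
pH = −log[H+] = −log(2.57 × 10^-3) = 2.59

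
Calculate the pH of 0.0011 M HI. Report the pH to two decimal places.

pH = 2.96

HI is a strong acid and dissociates completely, so [H+] = 0.0011 M.
pH = -log(0.0011) = 2.96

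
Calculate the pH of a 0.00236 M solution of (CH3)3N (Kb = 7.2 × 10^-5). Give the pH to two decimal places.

pH = 10.58

(CH3)3N + H2O ⇌ (CH3)3NH+ + OH-
From the ICE table, Kb = x²/(0.00236 − x) = 7.2 × 10^-5.
x is not negligible relative to C₀; solve x² + 7.2e-05·x − 1.7e-07 = 0.
x = [−7.2e-05 + √(7.2e-05² + 6.8e-07)]/2 = 3.78 × 10^-4 M
pOH = −log(3.78 × 10^-4) = 3.42; pH = 14.00 − 3.42 = 10.58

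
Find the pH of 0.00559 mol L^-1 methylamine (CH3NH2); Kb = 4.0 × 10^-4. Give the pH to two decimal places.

pH = 11.12

CH3NH2 + H2O ⇌ CH3NH3+ + OH-
Kb = [OH-]²/(0.00559 − [OH-]) = 4.0 × 10^-4
The 5% rule fails; solving [OH-]² + Kb·[OH-] − Kb·C₀ = 0 exactly:
[OH-] = [−0.0004 + √(0.0004² + 8.94e-06)]/2 = 1.31 × 10^-3 M
pOH = 2.88, so pH = 14.00 − pOH = 11.12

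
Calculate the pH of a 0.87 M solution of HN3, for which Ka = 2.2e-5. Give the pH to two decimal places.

HN3 ⇌ N3- + H+
From the ICE table, Ka = [H+]²/(0.87 − [H+]) = 2.2 × 10^-5.
Since Ka ≪ C₀, [H+] ≈ √(Ka·C₀) = 4.37 × 10^-3 M.
pH = −log(4.37 × 10^-3) = 2.36

pH = 2.36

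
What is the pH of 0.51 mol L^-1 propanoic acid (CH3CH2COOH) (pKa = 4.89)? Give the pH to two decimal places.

pH = 2.59

CH3CH2COOH ⇌ CH3CH2COO- + H+
Ka = 10^(−4.89) = 1.29 × 10^-5
From the ICE table, Ka = [H+]²/(0.51 − [H+]) = 1.29 × 10^-5.
Neglecting [H+] in the denominator: [H+] = √(1.29 × 10^-5 × 0.51) = 2.56 × 10^-3 M
pH = −log(2.56 × 10^-3) = 2.59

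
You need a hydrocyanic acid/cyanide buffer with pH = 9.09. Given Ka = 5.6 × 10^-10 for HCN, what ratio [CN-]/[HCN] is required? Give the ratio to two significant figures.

pKa = -log(5.6 × 10^-10) = 9.252
pH = pKa + log(r) ⇒ log(r) = 9.09 − 9.252 = -0.162
r = [CN-]/[HCN] = 10^(-0.162) = 0.689

ratio = 0.69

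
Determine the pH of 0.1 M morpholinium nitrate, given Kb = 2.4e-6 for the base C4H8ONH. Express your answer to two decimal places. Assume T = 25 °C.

pH = 4.69

C4H8ONH2+ is the conjugate acid of the weak base C4H8ONH.
Ka = Kw/Kb = 1.0×10^-14 / 2.4 × 10^-6 = 4.17 × 10^-9
Ka = [H+]²/(0.1 − [H+]) = 4.17 × 10^-9
Neglecting [H+] in the denominator: [H+] = √(4.17 × 10^-9 × 0.1) = 2.04 × 10^-5 M
Check: 0.02% ionized — well under 5%, approximation valid.
pH = −log(2.04 × 10^-5) = 4.69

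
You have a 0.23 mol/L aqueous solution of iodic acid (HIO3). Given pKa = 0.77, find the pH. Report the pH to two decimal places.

pH = 0.89

HIO3 ⇌ IO3- + H+
Ka = 10^(−0.77) = 1.70 × 10^-1
Ka = x²/(0.23 − x) = 1.70 × 10^-1
The 5% rule fails; solving x² + Ka·x − Ka·C₀ = 0 exactly:
x = [−0.17 + √(0.17² + 0.156)]/2 = 1.30 × 10^-1 M
pH = −log(1.30 × 10^-1) = 0.89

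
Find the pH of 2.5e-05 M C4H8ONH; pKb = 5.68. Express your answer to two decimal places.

pH = 8.80

C4H8ONH + H2O ⇌ C4H8ONH2+ + OH-
Kb = 10^(−5.68) = 2.09 × 10^-6
From the ICE table, Kb = x²/(2.5e-05 − x) = 2.09 × 10^-6.
x is not negligible relative to C₀; solve x² + 2.09e-06·x − 5.23e-11 = 0.
x = (−Kb + √(Kb² + 4·Kb·C₀))/2 = 6.26 × 10^-6 M
pOH = −log(6.26 × 10^-6) = 5.20; pH = 14.00 − 5.20 = 8.80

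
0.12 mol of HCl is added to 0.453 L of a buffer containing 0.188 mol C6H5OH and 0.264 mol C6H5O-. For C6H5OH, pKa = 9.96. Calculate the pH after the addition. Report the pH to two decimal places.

Added H+ converts C6H5O- to C6H5OH: C6H5OH → 0.308 mol, C6H5O- → 0.144 mol.
pH = pKa + log(n_C6H5O-/n_C6H5OH) = 9.96 + log(0.144/0.308) = 9.96 + (-0.330)

pH = 9.63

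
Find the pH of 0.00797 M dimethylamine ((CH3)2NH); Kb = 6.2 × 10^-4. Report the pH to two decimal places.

pH = 11.29

(CH3)2NH + H2O ⇌ (CH3)2NH2+ + OH-
Kb = x²/(0.00797 − x) = 6.2 × 10^-4
The 5% rule fails; solving x² + Kb·x − Kb·C₀ = 0 exactly:
x = (−Kb + √(Kb² + 4·Kb·C₀))/2 = 1.93 × 10^-3 M
pOH = −log(1.93 × 10^-3) = 2.71; pH = 14.00 − 2.71 = 11.29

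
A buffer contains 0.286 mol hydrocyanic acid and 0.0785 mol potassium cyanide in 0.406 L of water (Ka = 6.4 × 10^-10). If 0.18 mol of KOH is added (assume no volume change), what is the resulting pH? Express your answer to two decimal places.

pH = 9.58

After neutralization: n(HCN) = 0.106 mol, n(CN-) = 0.259 mol.
pKa = −log(6.4 × 10^-10) = 9.194
Henderson–Hasselbalch with mole ratio 0.259/0.106: pH = 9.194 + (+0.388)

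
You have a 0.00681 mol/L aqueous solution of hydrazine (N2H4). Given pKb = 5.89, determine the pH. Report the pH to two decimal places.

pH = 9.97

N2H4 + H2O ⇌ N2H5+ + OH-
Kb = 10^(−5.89) = 1.29 × 10^-6
Kb = [OH-]²/(0.00681 − [OH-]) = 1.29 × 10^-6
Neglecting [OH-] in the denominator: [OH-] = √(1.29 × 10^-6 × 0.00681) = 9.37 × 10^-5 M
pOH = −log(9.37 × 10^-5) = 4.03; pH = 14.00 − 4.03 = 9.97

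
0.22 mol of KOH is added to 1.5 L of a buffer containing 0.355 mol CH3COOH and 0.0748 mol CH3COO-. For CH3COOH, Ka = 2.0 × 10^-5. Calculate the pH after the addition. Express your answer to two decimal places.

pH = 5.04

OH- converts CH3COOH to CH3COO-: CH3COOH → 0.135 mol, CH3COO- → 0.295 mol.
pKa = −log(2.0 × 10^-5) = 4.699
Henderson–Hasselbalch with mole ratio 0.295/0.135: pH = 4.699 + (+0.339)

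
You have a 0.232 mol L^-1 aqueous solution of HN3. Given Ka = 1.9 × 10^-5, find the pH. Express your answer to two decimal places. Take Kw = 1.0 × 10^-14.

HN3 ⇌ N3- + H+
Ka = [H+]²/(0.232 − [H+]) = 1.9 × 10^-5
Since Ka ≪ C₀, [H+] ≈ √(Ka·C₀) = 2.10 × 10^-3 M.
([H+]/C₀ = 0.9% < 5%, so the approximation holds.)
pH = −log[H+] = −log(2.10 × 10^-3) = 2.68

pH = 2.68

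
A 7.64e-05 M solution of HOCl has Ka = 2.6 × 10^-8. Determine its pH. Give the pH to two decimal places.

HOCl ⇌ OCl- + H+
Ka = [H+]²/(7.64e-05 − [H+]) = 2.6 × 10^-8
Since Ka ≪ C₀, [H+] ≈ √(Ka·C₀) = 1.41 × 10^-6 M.
Check: 1.8% ionized — well under 5%, approximation valid.
pH = −log[H+] = −log(1.41 × 10^-6) = 5.85

pH = 5.85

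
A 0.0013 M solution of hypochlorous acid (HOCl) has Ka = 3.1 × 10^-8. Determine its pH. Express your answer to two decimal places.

pH = 5.20

HOCl ⇌ OCl- + H+
Ka = [H+]²/(0.0013 − [H+]) = 3.1 × 10^-8
Assume [H+] ≪ 0.0013: [H+] ≈ √(3.1 × 10^-8 × 0.0013) = 6.35 × 10^-6 M
Check: 0.49% ionized — well under 5%, approximation valid.
pH = −log(6.35 × 10^-6) = 5.20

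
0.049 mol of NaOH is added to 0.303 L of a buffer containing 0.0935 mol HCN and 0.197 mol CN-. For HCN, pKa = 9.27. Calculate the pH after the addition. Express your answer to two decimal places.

pH = 10.01

After neutralization: n(HCN) = 0.0445 mol, n(CN-) = 0.246 mol.
pH = pKa + log(n_CN-/n_HCN) = 9.27 + log(0.246/0.0445) = 9.27 + (+0.743)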